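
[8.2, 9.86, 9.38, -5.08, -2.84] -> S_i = Random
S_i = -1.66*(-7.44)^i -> [-1.66, 12.35, -91.89, 683.64, -5086.27]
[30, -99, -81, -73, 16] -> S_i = Random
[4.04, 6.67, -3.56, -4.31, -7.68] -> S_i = Random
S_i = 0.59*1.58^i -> [0.59, 0.93, 1.47, 2.33, 3.68]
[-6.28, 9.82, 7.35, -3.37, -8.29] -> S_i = Random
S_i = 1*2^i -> [1, 2, 4, 8, 16]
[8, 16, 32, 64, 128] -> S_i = 8*2^i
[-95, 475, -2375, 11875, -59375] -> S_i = -95*-5^i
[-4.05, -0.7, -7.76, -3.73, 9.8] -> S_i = Random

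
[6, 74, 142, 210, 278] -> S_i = 6 + 68*i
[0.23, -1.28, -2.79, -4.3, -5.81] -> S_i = 0.23 + -1.51*i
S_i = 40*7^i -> [40, 280, 1960, 13720, 96040]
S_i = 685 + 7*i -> [685, 692, 699, 706, 713]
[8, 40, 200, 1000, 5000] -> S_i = 8*5^i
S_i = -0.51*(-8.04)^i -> [-0.51, 4.1, -32.97, 265.06, -2131.05]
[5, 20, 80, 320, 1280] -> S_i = 5*4^i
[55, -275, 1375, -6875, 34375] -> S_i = 55*-5^i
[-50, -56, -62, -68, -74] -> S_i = -50 + -6*i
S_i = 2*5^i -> [2, 10, 50, 250, 1250]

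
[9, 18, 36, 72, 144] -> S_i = 9*2^i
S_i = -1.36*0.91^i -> [-1.36, -1.24, -1.13, -1.02, -0.93]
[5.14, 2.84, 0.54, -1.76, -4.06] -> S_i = 5.14 + -2.30*i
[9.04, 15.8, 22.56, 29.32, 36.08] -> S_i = 9.04 + 6.76*i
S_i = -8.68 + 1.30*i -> [-8.68, -7.38, -6.08, -4.78, -3.48]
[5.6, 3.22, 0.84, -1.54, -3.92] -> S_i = 5.60 + -2.38*i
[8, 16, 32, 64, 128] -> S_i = 8*2^i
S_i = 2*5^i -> [2, 10, 50, 250, 1250]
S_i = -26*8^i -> [-26, -208, -1664, -13312, -106496]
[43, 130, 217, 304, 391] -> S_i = 43 + 87*i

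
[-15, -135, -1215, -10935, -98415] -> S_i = -15*9^i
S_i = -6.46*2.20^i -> [-6.46, -14.21, -31.27, -68.79, -151.33]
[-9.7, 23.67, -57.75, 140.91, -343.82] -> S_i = -9.70*(-2.44)^i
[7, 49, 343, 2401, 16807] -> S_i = 7*7^i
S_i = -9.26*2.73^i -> [-9.26, -25.28, -69.01, -188.41, -514.35]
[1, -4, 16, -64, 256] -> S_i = 1*-4^i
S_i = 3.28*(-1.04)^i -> [3.28, -3.41, 3.55, -3.69, 3.84]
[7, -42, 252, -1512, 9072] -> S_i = 7*-6^i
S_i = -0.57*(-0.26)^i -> [-0.57, 0.15, -0.04, 0.01, -0.0]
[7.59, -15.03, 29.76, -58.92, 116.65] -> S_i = 7.59*(-1.98)^i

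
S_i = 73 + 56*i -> [73, 129, 185, 241, 297]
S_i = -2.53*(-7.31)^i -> [-2.53, 18.49, -135.19, 988.26, -7224.2]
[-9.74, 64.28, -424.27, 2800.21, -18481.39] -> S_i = -9.74*(-6.60)^i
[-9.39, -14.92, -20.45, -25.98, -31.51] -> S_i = -9.39 + -5.53*i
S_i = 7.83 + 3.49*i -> [7.83, 11.32, 14.81, 18.3, 21.79]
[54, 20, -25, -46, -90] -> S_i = Random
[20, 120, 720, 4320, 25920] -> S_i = 20*6^i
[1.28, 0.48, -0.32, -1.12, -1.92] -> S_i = 1.28 + -0.80*i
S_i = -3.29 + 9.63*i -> [-3.29, 6.34, 15.97, 25.6, 35.23]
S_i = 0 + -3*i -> [0, -3, -6, -9, -12]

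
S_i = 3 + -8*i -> [3, -5, -13, -21, -29]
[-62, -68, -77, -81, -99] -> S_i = Random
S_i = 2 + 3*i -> [2, 5, 8, 11, 14]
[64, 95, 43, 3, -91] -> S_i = Random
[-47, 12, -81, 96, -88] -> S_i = Random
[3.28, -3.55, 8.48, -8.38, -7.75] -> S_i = Random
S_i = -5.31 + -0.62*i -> [-5.31, -5.93, -6.55, -7.17, -7.79]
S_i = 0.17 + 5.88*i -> [0.17, 6.05, 11.93, 17.81, 23.69]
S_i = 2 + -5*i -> [2, -3, -8, -13, -18]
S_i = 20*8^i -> [20, 160, 1280, 10240, 81920]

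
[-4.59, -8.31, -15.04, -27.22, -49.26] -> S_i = -4.59*1.81^i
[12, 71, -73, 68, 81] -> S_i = Random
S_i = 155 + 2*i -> [155, 157, 159, 161, 163]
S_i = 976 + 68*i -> [976, 1044, 1112, 1180, 1248]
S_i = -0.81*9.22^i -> [-0.81, -7.47, -68.86, -634.86, -5853.41]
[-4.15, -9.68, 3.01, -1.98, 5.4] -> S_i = Random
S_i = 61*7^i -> [61, 427, 2989, 20923, 146461]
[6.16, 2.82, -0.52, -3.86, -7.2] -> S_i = 6.16 + -3.34*i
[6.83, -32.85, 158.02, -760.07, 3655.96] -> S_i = 6.83*(-4.81)^i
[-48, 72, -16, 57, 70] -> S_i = Random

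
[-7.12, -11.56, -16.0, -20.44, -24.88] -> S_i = -7.12 + -4.44*i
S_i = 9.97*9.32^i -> [9.97, 92.92, 866.02, 8071.29, 75224.41]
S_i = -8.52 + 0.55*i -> [-8.52, -7.97, -7.42, -6.87, -6.32]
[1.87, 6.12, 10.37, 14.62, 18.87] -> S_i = 1.87 + 4.25*i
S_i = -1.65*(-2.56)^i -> [-1.65, 4.22, -10.81, 27.68, -70.87]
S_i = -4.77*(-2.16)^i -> [-4.77, 10.3, -22.25, 48.07, -103.83]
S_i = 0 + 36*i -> [0, 36, 72, 108, 144]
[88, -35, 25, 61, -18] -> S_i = Random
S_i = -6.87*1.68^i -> [-6.87, -11.54, -19.39, -32.58, -54.73]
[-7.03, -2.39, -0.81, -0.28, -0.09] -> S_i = -7.03*0.34^i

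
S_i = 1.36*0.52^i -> [1.36, 0.71, 0.37, 0.19, 0.1]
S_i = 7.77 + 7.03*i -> [7.77, 14.8, 21.83, 28.86, 35.89]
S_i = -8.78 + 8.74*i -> [-8.78, -0.04, 8.7, 17.44, 26.18]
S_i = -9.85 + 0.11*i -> [-9.85, -9.74, -9.63, -9.52, -9.41]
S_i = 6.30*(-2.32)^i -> [6.3, -14.62, 33.91, -78.67, 182.51]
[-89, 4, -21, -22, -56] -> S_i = Random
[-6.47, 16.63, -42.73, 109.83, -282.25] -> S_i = -6.47*(-2.57)^i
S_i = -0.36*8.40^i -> [-0.36, -3.02, -25.4, -213.37, -1792.34]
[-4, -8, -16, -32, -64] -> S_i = -4*2^i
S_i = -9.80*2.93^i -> [-9.8, -28.71, -84.13, -246.51, -722.26]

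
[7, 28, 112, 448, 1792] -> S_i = 7*4^i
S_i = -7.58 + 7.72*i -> [-7.58, 0.14, 7.86, 15.58, 23.3]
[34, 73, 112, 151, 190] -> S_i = 34 + 39*i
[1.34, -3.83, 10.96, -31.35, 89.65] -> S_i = 1.34*(-2.86)^i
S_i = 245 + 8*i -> [245, 253, 261, 269, 277]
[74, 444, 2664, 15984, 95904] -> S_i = 74*6^i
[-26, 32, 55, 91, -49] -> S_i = Random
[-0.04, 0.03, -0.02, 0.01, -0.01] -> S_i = -0.04*(-0.64)^i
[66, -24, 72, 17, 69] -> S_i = Random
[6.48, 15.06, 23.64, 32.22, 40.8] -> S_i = 6.48 + 8.58*i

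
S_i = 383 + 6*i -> [383, 389, 395, 401, 407]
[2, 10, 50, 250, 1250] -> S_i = 2*5^i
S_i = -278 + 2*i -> [-278, -276, -274, -272, -270]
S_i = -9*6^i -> [-9, -54, -324, -1944, -11664]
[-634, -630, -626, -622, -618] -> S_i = -634 + 4*i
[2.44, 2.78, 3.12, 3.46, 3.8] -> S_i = 2.44 + 0.34*i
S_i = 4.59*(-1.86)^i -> [4.59, -8.54, 15.88, -29.54, 54.94]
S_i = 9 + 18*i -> [9, 27, 45, 63, 81]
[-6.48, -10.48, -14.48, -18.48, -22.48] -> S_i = -6.48 + -4.00*i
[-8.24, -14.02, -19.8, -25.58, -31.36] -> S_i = -8.24 + -5.78*i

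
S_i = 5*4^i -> [5, 20, 80, 320, 1280]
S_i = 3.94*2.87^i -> [3.94, 11.31, 32.45, 93.14, 267.32]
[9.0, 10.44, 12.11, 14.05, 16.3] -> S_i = 9.00*1.16^i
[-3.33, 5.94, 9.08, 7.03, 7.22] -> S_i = Random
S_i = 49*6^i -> [49, 294, 1764, 10584, 63504]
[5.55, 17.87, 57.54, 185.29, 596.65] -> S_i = 5.55*3.22^i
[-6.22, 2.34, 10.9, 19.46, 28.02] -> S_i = -6.22 + 8.56*i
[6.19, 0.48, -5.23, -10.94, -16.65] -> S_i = 6.19 + -5.71*i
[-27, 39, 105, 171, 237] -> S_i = -27 + 66*i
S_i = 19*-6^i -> [19, -114, 684, -4104, 24624]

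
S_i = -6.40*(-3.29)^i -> [-6.4, 21.06, -69.27, 227.91, -749.83]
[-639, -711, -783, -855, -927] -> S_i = -639 + -72*i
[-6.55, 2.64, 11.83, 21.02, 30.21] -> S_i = -6.55 + 9.19*i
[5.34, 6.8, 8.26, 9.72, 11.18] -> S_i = 5.34 + 1.46*i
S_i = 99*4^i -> [99, 396, 1584, 6336, 25344]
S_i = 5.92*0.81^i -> [5.92, 4.8, 3.88, 3.15, 2.55]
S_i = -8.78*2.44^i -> [-8.78, -21.42, -52.27, -127.55, -311.21]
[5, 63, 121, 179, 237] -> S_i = 5 + 58*i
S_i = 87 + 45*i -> [87, 132, 177, 222, 267]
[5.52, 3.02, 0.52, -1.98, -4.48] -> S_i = 5.52 + -2.50*i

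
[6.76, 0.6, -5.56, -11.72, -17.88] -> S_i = 6.76 + -6.16*i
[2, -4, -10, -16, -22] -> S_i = 2 + -6*i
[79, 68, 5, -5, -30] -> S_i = Random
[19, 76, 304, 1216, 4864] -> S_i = 19*4^i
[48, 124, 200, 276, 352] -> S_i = 48 + 76*i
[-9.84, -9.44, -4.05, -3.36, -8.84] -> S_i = Random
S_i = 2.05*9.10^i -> [2.05, 18.65, 169.76, 1544.82, 14057.87]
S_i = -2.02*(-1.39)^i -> [-2.02, 2.81, -3.9, 5.42, -7.54]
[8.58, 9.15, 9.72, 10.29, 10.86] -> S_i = 8.58 + 0.57*i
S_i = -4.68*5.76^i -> [-4.68, -26.96, -155.27, -894.36, -5151.52]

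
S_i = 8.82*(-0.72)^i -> [8.82, -6.35, 4.57, -3.29, 2.37]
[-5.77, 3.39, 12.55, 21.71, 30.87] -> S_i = -5.77 + 9.16*i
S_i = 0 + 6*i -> [0, 6, 12, 18, 24]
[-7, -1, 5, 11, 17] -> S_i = -7 + 6*i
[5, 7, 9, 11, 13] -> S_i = 5 + 2*i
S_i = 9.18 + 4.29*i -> [9.18, 13.47, 17.76, 22.05, 26.34]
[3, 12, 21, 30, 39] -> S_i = 3 + 9*i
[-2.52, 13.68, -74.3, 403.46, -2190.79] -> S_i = -2.52*(-5.43)^i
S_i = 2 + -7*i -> [2, -5, -12, -19, -26]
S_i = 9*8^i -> [9, 72, 576, 4608, 36864]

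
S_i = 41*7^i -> [41, 287, 2009, 14063, 98441]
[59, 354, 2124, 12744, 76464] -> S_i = 59*6^i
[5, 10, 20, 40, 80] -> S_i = 5*2^i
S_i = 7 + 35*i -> [7, 42, 77, 112, 147]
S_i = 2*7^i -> [2, 14, 98, 686, 4802]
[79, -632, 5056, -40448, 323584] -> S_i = 79*-8^i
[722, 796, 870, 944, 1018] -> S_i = 722 + 74*i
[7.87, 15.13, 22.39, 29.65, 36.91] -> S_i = 7.87 + 7.26*i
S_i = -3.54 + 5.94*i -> [-3.54, 2.4, 8.34, 14.28, 20.22]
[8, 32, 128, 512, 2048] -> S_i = 8*4^i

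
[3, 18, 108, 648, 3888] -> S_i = 3*6^i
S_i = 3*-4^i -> [3, -12, 48, -192, 768]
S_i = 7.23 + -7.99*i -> [7.23, -0.76, -8.75, -16.74, -24.73]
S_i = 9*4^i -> [9, 36, 144, 576, 2304]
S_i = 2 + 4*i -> [2, 6, 10, 14, 18]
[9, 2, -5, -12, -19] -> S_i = 9 + -7*i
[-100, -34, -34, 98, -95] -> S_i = Random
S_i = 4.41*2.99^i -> [4.41, 13.19, 39.43, 117.88, 352.47]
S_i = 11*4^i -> [11, 44, 176, 704, 2816]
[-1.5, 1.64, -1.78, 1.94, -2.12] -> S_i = -1.50*(-1.09)^i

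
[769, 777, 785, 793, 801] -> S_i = 769 + 8*i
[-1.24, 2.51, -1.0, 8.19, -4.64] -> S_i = Random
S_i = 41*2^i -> [41, 82, 164, 328, 656]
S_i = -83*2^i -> [-83, -166, -332, -664, -1328]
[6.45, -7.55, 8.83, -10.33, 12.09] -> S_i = 6.45*(-1.17)^i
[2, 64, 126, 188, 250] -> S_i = 2 + 62*i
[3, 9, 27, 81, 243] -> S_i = 3*3^i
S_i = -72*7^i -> [-72, -504, -3528, -24696, -172872]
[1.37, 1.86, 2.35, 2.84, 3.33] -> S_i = 1.37 + 0.49*i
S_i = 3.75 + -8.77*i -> [3.75, -5.02, -13.79, -22.56, -31.33]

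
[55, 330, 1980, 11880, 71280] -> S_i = 55*6^i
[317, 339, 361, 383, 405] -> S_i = 317 + 22*i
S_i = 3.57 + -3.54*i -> [3.57, 0.03, -3.51, -7.05, -10.59]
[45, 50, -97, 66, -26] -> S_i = Random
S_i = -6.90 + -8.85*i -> [-6.9, -15.75, -24.6, -33.45, -42.3]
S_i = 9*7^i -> [9, 63, 441, 3087, 21609]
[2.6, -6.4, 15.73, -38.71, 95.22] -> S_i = 2.60*(-2.46)^i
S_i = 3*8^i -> [3, 24, 192, 1536, 12288]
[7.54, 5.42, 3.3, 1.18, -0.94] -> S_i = 7.54 + -2.12*i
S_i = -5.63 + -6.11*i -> [-5.63, -11.74, -17.85, -23.96, -30.07]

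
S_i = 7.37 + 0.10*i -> [7.37, 7.47, 7.57, 7.67, 7.77]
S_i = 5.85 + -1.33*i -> [5.85, 4.52, 3.19, 1.86, 0.53]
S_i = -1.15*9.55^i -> [-1.15, -10.98, -104.88, -1001.63, -9565.58]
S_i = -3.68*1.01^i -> [-3.68, -3.72, -3.75, -3.79, -3.83]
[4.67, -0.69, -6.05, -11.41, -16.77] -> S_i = 4.67 + -5.36*i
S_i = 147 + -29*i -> [147, 118, 89, 60, 31]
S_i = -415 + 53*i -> [-415, -362, -309, -256, -203]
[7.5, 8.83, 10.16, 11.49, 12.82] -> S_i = 7.50 + 1.33*i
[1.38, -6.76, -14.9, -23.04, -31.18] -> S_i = 1.38 + -8.14*i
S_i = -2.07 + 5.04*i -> [-2.07, 2.97, 8.01, 13.05, 18.09]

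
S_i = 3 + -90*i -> [3, -87, -177, -267, -357]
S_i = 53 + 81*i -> [53, 134, 215, 296, 377]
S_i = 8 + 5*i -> [8, 13, 18, 23, 28]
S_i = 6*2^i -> [6, 12, 24, 48, 96]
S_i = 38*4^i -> [38, 152, 608, 2432, 9728]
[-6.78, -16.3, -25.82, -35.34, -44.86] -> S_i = -6.78 + -9.52*i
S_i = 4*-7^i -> [4, -28, 196, -1372, 9604]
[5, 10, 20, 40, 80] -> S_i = 5*2^i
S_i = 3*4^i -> [3, 12, 48, 192, 768]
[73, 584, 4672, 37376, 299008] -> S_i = 73*8^i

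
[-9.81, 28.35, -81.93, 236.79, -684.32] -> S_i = -9.81*(-2.89)^i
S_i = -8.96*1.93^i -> [-8.96, -17.29, -33.38, -64.41, -124.32]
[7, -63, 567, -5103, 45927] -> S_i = 7*-9^i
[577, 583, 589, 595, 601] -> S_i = 577 + 6*i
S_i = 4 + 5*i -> [4, 9, 14, 19, 24]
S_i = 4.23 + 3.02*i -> [4.23, 7.25, 10.27, 13.29, 16.31]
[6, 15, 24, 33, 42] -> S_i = 6 + 9*i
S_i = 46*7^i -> [46, 322, 2254, 15778, 110446]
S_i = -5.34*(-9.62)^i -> [-5.34, 51.37, -494.19, 4754.08, -45734.25]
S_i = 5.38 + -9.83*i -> [5.38, -4.45, -14.28, -24.11, -33.94]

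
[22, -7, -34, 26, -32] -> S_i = Random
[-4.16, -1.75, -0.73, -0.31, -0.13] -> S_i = -4.16*0.42^i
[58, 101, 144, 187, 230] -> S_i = 58 + 43*i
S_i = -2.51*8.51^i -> [-2.51, -21.36, -181.77, -1546.9, -13164.12]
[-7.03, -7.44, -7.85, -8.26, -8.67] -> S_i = -7.03 + -0.41*i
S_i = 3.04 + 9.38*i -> [3.04, 12.42, 21.8, 31.18, 40.56]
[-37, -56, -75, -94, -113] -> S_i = -37 + -19*i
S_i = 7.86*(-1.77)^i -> [7.86, -13.91, 24.62, -43.59, 77.15]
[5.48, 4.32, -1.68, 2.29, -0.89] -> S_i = Random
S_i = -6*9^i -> [-6, -54, -486, -4374, -39366]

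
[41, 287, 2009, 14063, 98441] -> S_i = 41*7^i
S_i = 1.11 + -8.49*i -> [1.11, -7.38, -15.87, -24.36, -32.85]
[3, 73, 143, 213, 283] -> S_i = 3 + 70*i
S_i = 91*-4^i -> [91, -364, 1456, -5824, 23296]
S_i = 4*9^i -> [4, 36, 324, 2916, 26244]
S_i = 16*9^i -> [16, 144, 1296, 11664, 104976]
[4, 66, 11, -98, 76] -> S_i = Random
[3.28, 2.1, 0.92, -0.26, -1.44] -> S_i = 3.28 + -1.18*i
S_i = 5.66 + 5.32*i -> [5.66, 10.98, 16.3, 21.62, 26.94]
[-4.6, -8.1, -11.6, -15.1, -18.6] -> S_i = -4.60 + -3.50*i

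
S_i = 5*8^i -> [5, 40, 320, 2560, 20480]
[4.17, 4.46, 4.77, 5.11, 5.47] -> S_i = 4.17*1.07^i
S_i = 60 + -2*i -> [60, 58, 56, 54, 52]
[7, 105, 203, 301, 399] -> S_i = 7 + 98*i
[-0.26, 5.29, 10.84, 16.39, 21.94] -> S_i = -0.26 + 5.55*i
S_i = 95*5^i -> [95, 475, 2375, 11875, 59375]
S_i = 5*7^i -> [5, 35, 245, 1715, 12005]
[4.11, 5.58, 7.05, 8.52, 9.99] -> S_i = 4.11 + 1.47*i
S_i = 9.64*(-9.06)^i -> [9.64, -87.34, 791.29, -7169.05, 64951.6]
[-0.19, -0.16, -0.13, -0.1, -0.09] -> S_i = -0.19*0.82^i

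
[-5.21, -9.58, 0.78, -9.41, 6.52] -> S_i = Random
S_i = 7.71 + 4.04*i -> [7.71, 11.75, 15.79, 19.83, 23.87]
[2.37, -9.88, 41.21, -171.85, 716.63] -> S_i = 2.37*(-4.17)^i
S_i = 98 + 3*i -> [98, 101, 104, 107, 110]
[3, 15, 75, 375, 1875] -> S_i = 3*5^i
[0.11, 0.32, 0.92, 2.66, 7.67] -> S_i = 0.11*2.89^i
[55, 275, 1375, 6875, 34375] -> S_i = 55*5^i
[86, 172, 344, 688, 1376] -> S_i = 86*2^i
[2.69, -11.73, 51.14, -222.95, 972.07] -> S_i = 2.69*(-4.36)^i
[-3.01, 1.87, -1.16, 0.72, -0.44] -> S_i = -3.01*(-0.62)^i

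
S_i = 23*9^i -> [23, 207, 1863, 16767, 150903]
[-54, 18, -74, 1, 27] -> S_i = Random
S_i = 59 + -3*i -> [59, 56, 53, 50, 47]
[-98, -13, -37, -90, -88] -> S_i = Random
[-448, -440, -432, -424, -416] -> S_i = -448 + 8*i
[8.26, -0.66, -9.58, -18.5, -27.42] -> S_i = 8.26 + -8.92*i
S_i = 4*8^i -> [4, 32, 256, 2048, 16384]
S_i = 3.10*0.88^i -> [3.1, 2.73, 2.4, 2.11, 1.86]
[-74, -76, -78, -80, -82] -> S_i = -74 + -2*i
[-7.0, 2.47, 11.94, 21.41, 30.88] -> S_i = -7.00 + 9.47*i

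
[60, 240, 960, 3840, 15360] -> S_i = 60*4^i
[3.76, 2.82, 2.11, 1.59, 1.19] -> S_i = 3.76*0.75^i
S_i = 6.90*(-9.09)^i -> [6.9, -62.72, 570.13, -5182.52, 47109.08]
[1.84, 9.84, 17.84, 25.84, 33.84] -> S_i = 1.84 + 8.00*i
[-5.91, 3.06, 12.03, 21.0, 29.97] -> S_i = -5.91 + 8.97*i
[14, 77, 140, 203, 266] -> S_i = 14 + 63*i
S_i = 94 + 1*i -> [94, 95, 96, 97, 98]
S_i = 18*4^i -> [18, 72, 288, 1152, 4608]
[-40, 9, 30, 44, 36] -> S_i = Random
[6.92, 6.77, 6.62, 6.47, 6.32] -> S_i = 6.92 + -0.15*i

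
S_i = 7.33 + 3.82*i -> [7.33, 11.15, 14.97, 18.79, 22.61]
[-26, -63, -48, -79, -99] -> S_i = Random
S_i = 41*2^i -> [41, 82, 164, 328, 656]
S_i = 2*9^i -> [2, 18, 162, 1458, 13122]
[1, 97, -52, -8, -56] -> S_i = Random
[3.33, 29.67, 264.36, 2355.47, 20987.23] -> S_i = 3.33*8.91^i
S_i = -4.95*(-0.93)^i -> [-4.95, 4.6, -4.28, 3.98, -3.7]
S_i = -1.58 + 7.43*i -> [-1.58, 5.85, 13.28, 20.71, 28.14]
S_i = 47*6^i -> [47, 282, 1692, 10152, 60912]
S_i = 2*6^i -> [2, 12, 72, 432, 2592]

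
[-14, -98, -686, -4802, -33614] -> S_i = -14*7^i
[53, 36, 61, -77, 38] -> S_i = Random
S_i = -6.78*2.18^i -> [-6.78, -14.78, -32.22, -70.24, -153.13]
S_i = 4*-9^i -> [4, -36, 324, -2916, 26244]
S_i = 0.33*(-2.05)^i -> [0.33, -0.68, 1.39, -2.84, 5.83]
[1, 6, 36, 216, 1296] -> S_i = 1*6^i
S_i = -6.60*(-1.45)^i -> [-6.6, 9.57, -13.88, 20.12, -29.18]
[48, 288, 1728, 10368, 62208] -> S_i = 48*6^i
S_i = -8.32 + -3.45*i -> [-8.32, -11.77, -15.22, -18.67, -22.12]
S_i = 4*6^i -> [4, 24, 144, 864, 5184]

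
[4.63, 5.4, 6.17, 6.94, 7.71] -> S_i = 4.63 + 0.77*i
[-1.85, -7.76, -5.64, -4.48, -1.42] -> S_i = Random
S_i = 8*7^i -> [8, 56, 392, 2744, 19208]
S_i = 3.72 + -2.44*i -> [3.72, 1.28, -1.16, -3.6, -6.04]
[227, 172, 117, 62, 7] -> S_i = 227 + -55*i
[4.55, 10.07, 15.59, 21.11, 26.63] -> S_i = 4.55 + 5.52*i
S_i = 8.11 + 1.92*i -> [8.11, 10.03, 11.95, 13.87, 15.79]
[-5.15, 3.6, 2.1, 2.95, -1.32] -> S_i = Random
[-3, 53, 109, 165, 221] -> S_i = -3 + 56*i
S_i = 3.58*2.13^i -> [3.58, 7.63, 16.24, 34.6, 73.69]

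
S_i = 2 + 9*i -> [2, 11, 20, 29, 38]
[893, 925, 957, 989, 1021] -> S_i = 893 + 32*i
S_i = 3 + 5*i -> [3, 8, 13, 18, 23]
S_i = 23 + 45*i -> [23, 68, 113, 158, 203]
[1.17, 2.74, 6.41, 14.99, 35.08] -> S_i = 1.17*2.34^i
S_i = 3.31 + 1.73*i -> [3.31, 5.04, 6.77, 8.5, 10.23]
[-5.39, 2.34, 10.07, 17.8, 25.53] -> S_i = -5.39 + 7.73*i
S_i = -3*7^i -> [-3, -21, -147, -1029, -7203]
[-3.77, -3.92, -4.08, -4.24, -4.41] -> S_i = -3.77*1.04^i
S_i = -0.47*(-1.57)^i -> [-0.47, 0.74, -1.16, 1.82, -2.86]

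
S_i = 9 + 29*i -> [9, 38, 67, 96, 125]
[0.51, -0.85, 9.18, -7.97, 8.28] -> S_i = Random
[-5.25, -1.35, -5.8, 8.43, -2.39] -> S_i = Random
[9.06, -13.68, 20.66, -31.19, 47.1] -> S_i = 9.06*(-1.51)^i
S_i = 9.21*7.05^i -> [9.21, 64.93, 457.76, 3227.21, 22751.82]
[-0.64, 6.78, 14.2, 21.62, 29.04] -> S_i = -0.64 + 7.42*i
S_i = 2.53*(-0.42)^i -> [2.53, -1.06, 0.45, -0.19, 0.08]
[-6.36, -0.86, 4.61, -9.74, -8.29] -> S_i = Random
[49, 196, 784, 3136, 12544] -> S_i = 49*4^i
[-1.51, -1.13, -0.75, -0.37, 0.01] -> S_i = -1.51 + 0.38*i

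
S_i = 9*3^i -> [9, 27, 81, 243, 729]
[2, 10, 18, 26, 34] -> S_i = 2 + 8*i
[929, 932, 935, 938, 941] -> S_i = 929 + 3*i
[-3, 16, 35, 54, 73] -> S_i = -3 + 19*i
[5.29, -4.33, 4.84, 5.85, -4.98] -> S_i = Random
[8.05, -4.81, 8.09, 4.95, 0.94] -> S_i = Random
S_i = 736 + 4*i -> [736, 740, 744, 748, 752]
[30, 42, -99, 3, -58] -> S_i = Random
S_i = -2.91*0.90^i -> [-2.91, -2.62, -2.36, -2.12, -1.91]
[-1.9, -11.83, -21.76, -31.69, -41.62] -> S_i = -1.90 + -9.93*i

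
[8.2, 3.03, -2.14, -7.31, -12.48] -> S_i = 8.20 + -5.17*i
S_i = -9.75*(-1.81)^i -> [-9.75, 17.65, -31.94, 57.81, -104.65]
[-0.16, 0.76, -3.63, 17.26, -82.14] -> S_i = -0.16*(-4.76)^i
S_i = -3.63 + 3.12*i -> [-3.63, -0.51, 2.61, 5.73, 8.85]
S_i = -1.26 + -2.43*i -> [-1.26, -3.69, -6.12, -8.55, -10.98]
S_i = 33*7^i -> [33, 231, 1617, 11319, 79233]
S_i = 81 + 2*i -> [81, 83, 85, 87, 89]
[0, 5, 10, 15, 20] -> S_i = 0 + 5*i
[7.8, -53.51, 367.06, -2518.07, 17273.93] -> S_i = 7.80*(-6.86)^i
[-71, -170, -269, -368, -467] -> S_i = -71 + -99*i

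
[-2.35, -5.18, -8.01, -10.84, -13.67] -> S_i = -2.35 + -2.83*i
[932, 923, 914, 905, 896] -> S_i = 932 + -9*i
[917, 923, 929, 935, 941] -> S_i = 917 + 6*i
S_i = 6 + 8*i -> [6, 14, 22, 30, 38]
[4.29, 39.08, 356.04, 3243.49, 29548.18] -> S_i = 4.29*9.11^i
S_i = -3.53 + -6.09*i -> [-3.53, -9.62, -15.71, -21.8, -27.89]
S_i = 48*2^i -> [48, 96, 192, 384, 768]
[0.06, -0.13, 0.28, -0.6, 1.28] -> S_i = 0.06*(-2.15)^i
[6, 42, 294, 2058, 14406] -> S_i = 6*7^i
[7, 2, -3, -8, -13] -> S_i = 7 + -5*i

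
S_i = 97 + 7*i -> [97, 104, 111, 118, 125]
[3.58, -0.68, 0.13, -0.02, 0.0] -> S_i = 3.58*(-0.19)^i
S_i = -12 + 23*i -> [-12, 11, 34, 57, 80]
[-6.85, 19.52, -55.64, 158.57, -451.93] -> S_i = -6.85*(-2.85)^i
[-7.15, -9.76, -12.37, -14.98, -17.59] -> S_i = -7.15 + -2.61*i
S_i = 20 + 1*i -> [20, 21, 22, 23, 24]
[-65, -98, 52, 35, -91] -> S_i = Random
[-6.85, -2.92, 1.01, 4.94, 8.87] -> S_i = -6.85 + 3.93*i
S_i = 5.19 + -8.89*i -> [5.19, -3.7, -12.59, -21.48, -30.37]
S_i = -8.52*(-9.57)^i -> [-8.52, 81.54, -780.3, 7467.5, -71464.0]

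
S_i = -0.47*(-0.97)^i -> [-0.47, 0.46, -0.44, 0.43, -0.42]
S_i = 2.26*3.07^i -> [2.26, 6.94, 21.3, 65.39, 200.75]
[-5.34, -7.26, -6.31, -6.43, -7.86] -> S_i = Random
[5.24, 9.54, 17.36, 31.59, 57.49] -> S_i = 5.24*1.82^i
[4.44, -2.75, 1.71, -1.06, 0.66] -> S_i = 4.44*(-0.62)^i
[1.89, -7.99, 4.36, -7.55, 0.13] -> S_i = Random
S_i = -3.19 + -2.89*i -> [-3.19, -6.08, -8.97, -11.86, -14.75]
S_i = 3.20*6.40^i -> [3.2, 20.48, 131.07, 838.86, 5368.71]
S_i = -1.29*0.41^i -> [-1.29, -0.53, -0.22, -0.09, -0.04]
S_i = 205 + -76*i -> [205, 129, 53, -23, -99]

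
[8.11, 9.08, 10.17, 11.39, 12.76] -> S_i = 8.11*1.12^i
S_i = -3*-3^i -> [-3, 9, -27, 81, -243]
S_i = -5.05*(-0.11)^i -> [-5.05, 0.56, -0.06, 0.01, -0.0]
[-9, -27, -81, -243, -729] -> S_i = -9*3^i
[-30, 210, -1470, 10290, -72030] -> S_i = -30*-7^i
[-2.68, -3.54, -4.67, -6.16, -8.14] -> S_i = -2.68*1.32^i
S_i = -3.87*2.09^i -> [-3.87, -8.09, -16.9, -35.33, -73.84]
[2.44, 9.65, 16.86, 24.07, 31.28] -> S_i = 2.44 + 7.21*i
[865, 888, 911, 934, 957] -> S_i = 865 + 23*i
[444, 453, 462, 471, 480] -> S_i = 444 + 9*i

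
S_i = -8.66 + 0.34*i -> [-8.66, -8.32, -7.98, -7.64, -7.3]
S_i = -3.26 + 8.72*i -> [-3.26, 5.46, 14.18, 22.9, 31.62]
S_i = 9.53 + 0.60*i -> [9.53, 10.13, 10.73, 11.33, 11.93]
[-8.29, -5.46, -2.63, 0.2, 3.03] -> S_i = -8.29 + 2.83*i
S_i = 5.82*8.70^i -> [5.82, 50.63, 440.52, 3832.49, 33342.64]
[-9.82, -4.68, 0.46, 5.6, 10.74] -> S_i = -9.82 + 5.14*i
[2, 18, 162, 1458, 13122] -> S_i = 2*9^i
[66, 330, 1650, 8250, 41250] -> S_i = 66*5^i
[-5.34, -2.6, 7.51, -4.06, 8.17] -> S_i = Random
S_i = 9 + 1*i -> [9, 10, 11, 12, 13]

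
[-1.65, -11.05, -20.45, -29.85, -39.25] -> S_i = -1.65 + -9.40*i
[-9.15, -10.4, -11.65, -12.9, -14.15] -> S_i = -9.15 + -1.25*i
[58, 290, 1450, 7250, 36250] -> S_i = 58*5^i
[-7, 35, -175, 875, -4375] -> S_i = -7*-5^i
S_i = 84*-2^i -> [84, -168, 336, -672, 1344]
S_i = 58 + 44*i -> [58, 102, 146, 190, 234]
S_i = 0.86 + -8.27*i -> [0.86, -7.41, -15.68, -23.95, -32.22]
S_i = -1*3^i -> [-1, -3, -9, -27, -81]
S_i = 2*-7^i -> [2, -14, 98, -686, 4802]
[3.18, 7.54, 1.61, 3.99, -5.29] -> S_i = Random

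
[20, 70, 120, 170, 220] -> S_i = 20 + 50*i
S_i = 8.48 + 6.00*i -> [8.48, 14.48, 20.48, 26.48, 32.48]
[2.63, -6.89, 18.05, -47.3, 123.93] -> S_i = 2.63*(-2.62)^i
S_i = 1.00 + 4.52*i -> [1.0, 5.52, 10.04, 14.56, 19.08]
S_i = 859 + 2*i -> [859, 861, 863, 865, 867]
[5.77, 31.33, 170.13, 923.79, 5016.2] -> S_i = 5.77*5.43^i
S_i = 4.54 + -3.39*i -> [4.54, 1.15, -2.24, -5.63, -9.02]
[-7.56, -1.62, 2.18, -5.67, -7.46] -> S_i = Random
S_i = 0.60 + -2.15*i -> [0.6, -1.55, -3.7, -5.85, -8.0]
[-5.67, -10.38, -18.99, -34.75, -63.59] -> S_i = -5.67*1.83^i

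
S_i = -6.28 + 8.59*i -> [-6.28, 2.31, 10.9, 19.49, 28.08]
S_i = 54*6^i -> [54, 324, 1944, 11664, 69984]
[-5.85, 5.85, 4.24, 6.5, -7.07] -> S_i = Random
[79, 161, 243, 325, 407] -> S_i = 79 + 82*i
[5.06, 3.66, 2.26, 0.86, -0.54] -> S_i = 5.06 + -1.40*i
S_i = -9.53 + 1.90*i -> [-9.53, -7.63, -5.73, -3.83, -1.93]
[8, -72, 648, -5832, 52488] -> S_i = 8*-9^i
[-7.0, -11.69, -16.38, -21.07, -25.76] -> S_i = -7.00 + -4.69*i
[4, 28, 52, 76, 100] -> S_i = 4 + 24*i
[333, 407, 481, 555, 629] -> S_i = 333 + 74*i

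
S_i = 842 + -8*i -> [842, 834, 826, 818, 810]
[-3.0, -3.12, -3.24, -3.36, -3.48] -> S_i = -3.00 + -0.12*i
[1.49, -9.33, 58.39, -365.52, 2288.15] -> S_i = 1.49*(-6.26)^i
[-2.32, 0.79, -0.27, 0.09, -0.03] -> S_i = -2.32*(-0.34)^i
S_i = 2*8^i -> [2, 16, 128, 1024, 8192]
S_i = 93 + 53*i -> [93, 146, 199, 252, 305]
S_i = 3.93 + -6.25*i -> [3.93, -2.32, -8.57, -14.82, -21.07]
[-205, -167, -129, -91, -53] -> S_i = -205 + 38*i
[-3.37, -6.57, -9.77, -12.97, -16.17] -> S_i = -3.37 + -3.20*i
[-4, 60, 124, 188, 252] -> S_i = -4 + 64*i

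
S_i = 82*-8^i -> [82, -656, 5248, -41984, 335872]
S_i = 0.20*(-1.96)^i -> [0.2, -0.39, 0.77, -1.51, 2.95]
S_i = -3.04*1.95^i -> [-3.04, -5.93, -11.56, -22.54, -43.96]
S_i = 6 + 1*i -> [6, 7, 8, 9, 10]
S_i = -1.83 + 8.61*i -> [-1.83, 6.78, 15.39, 24.0, 32.61]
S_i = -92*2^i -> [-92, -184, -368, -736, -1472]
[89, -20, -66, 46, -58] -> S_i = Random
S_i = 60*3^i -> [60, 180, 540, 1620, 4860]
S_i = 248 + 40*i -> [248, 288, 328, 368, 408]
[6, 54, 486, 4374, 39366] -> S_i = 6*9^i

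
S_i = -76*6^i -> [-76, -456, -2736, -16416, -98496]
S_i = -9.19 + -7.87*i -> [-9.19, -17.06, -24.93, -32.8, -40.67]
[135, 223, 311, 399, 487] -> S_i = 135 + 88*i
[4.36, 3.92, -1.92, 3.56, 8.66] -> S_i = Random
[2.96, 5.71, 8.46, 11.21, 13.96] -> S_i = 2.96 + 2.75*i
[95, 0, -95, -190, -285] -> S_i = 95 + -95*i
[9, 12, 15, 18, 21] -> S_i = 9 + 3*i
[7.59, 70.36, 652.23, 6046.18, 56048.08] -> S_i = 7.59*9.27^i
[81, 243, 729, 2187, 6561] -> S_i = 81*3^i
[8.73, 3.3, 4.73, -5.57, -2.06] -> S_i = Random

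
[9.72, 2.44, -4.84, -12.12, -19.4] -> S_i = 9.72 + -7.28*i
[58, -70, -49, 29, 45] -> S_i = Random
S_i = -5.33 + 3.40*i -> [-5.33, -1.93, 1.47, 4.87, 8.27]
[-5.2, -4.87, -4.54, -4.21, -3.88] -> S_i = -5.20 + 0.33*i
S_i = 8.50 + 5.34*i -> [8.5, 13.84, 19.18, 24.52, 29.86]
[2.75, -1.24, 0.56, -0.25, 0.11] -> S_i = 2.75*(-0.45)^i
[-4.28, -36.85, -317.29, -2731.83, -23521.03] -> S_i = -4.28*8.61^i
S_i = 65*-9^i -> [65, -585, 5265, -47385, 426465]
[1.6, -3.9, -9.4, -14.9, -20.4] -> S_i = 1.60 + -5.50*i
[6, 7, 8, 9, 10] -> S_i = 6 + 1*i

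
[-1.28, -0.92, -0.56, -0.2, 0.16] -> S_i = -1.28 + 0.36*i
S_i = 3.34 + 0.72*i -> [3.34, 4.06, 4.78, 5.5, 6.22]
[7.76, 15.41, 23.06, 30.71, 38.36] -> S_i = 7.76 + 7.65*i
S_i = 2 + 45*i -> [2, 47, 92, 137, 182]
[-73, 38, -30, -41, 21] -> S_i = Random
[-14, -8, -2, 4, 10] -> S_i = -14 + 6*i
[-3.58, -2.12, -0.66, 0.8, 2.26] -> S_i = -3.58 + 1.46*i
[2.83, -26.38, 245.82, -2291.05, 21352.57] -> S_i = 2.83*(-9.32)^i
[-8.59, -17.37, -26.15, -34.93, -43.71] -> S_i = -8.59 + -8.78*i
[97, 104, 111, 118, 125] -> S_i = 97 + 7*i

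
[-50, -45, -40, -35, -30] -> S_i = -50 + 5*i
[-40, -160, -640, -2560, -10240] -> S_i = -40*4^i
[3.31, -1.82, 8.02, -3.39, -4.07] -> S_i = Random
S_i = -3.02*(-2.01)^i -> [-3.02, 6.07, -12.2, 24.52, -49.29]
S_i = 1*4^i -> [1, 4, 16, 64, 256]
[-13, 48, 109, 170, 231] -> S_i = -13 + 61*i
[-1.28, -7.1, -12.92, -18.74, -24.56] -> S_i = -1.28 + -5.82*i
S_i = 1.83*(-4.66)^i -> [1.83, -8.53, 39.74, -185.19, 862.97]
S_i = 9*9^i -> [9, 81, 729, 6561, 59049]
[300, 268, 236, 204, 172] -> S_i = 300 + -32*i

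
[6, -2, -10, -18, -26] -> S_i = 6 + -8*i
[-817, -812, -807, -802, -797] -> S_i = -817 + 5*i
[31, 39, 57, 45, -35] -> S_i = Random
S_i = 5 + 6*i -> [5, 11, 17, 23, 29]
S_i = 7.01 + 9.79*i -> [7.01, 16.8, 26.59, 36.38, 46.17]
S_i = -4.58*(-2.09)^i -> [-4.58, 9.57, -20.01, 41.81, -87.39]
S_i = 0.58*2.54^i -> [0.58, 1.47, 3.74, 9.5, 24.14]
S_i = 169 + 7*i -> [169, 176, 183, 190, 197]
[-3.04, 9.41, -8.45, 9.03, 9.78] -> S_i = Random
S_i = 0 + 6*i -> [0, 6, 12, 18, 24]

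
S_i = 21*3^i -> [21, 63, 189, 567, 1701]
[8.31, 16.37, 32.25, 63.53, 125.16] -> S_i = 8.31*1.97^i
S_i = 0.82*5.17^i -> [0.82, 4.24, 21.92, 113.31, 585.84]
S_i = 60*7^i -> [60, 420, 2940, 20580, 144060]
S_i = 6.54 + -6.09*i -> [6.54, 0.45, -5.64, -11.73, -17.82]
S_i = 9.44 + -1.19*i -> [9.44, 8.25, 7.06, 5.87, 4.68]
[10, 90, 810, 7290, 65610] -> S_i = 10*9^i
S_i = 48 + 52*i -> [48, 100, 152, 204, 256]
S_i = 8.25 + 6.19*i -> [8.25, 14.44, 20.63, 26.82, 33.01]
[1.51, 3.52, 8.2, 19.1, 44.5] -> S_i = 1.51*2.33^i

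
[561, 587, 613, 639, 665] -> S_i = 561 + 26*i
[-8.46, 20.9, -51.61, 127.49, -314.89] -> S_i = -8.46*(-2.47)^i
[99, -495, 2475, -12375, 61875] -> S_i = 99*-5^i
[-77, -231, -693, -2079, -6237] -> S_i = -77*3^i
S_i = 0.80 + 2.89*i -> [0.8, 3.69, 6.58, 9.47, 12.36]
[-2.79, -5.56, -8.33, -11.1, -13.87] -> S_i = -2.79 + -2.77*i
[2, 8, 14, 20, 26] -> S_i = 2 + 6*i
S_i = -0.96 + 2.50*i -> [-0.96, 1.54, 4.04, 6.54, 9.04]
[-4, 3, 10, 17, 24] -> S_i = -4 + 7*i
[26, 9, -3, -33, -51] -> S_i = Random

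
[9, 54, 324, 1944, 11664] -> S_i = 9*6^i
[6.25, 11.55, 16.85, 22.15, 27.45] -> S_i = 6.25 + 5.30*i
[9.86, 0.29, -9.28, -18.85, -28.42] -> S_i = 9.86 + -9.57*i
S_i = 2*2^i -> [2, 4, 8, 16, 32]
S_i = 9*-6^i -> [9, -54, 324, -1944, 11664]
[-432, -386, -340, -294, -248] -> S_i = -432 + 46*i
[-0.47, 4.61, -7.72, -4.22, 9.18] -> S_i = Random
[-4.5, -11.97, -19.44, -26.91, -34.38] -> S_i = -4.50 + -7.47*i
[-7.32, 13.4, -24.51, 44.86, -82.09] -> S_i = -7.32*(-1.83)^i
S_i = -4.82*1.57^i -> [-4.82, -7.57, -11.88, -18.65, -29.29]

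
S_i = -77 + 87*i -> [-77, 10, 97, 184, 271]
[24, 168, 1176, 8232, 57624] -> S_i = 24*7^i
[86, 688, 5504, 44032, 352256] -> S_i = 86*8^i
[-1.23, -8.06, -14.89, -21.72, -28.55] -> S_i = -1.23 + -6.83*i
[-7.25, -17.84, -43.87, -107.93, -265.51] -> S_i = -7.25*2.46^i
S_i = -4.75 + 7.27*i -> [-4.75, 2.52, 9.79, 17.06, 24.33]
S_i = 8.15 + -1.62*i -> [8.15, 6.53, 4.91, 3.29, 1.67]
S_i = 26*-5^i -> [26, -130, 650, -3250, 16250]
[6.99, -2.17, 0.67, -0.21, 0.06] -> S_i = 6.99*(-0.31)^i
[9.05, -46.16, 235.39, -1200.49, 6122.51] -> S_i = 9.05*(-5.10)^i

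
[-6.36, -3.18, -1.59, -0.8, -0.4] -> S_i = -6.36*0.50^i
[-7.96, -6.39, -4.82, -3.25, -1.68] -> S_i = -7.96 + 1.57*i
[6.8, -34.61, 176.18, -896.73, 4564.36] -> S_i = 6.80*(-5.09)^i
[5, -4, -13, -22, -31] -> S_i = 5 + -9*i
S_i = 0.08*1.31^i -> [0.08, 0.1, 0.14, 0.18, 0.24]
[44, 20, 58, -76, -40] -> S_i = Random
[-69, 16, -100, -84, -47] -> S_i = Random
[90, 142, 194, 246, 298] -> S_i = 90 + 52*i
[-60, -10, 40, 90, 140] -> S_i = -60 + 50*i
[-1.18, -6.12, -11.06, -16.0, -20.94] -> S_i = -1.18 + -4.94*i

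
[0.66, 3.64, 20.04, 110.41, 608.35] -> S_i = 0.66*5.51^i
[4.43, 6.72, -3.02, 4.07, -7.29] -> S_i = Random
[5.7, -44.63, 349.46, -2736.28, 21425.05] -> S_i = 5.70*(-7.83)^i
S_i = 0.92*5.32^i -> [0.92, 4.89, 26.04, 138.52, 736.94]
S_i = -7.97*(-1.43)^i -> [-7.97, 11.4, -16.3, 23.31, -33.33]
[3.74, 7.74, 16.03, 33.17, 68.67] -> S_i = 3.74*2.07^i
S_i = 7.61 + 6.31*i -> [7.61, 13.92, 20.23, 26.54, 32.85]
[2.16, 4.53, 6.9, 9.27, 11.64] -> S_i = 2.16 + 2.37*i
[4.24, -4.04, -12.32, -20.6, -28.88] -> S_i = 4.24 + -8.28*i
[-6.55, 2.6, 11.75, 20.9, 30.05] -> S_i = -6.55 + 9.15*i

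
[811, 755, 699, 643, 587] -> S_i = 811 + -56*i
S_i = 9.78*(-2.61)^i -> [9.78, -25.53, 66.62, -173.88, 453.84]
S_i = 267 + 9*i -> [267, 276, 285, 294, 303]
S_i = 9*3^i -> [9, 27, 81, 243, 729]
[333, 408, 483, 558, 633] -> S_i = 333 + 75*i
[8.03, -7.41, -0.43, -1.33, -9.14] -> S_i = Random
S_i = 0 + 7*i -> [0, 7, 14, 21, 28]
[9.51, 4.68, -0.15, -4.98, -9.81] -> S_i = 9.51 + -4.83*i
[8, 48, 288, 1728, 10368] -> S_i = 8*6^i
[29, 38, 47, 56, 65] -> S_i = 29 + 9*i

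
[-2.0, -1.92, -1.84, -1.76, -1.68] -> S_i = -2.00 + 0.08*i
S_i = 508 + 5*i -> [508, 513, 518, 523, 528]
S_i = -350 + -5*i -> [-350, -355, -360, -365, -370]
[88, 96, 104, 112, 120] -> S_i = 88 + 8*i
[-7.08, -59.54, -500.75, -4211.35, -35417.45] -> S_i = -7.08*8.41^i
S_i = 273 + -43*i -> [273, 230, 187, 144, 101]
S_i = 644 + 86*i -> [644, 730, 816, 902, 988]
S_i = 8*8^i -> [8, 64, 512, 4096, 32768]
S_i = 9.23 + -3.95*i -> [9.23, 5.28, 1.33, -2.62, -6.57]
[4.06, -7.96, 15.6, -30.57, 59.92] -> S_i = 4.06*(-1.96)^i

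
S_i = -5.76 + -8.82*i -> [-5.76, -14.58, -23.4, -32.22, -41.04]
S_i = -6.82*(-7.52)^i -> [-6.82, 51.29, -385.67, 2900.27, -21810.0]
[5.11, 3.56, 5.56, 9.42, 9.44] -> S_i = Random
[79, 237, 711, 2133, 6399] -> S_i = 79*3^i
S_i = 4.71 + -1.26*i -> [4.71, 3.45, 2.19, 0.93, -0.33]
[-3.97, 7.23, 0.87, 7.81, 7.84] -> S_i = Random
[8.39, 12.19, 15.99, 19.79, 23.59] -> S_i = 8.39 + 3.80*i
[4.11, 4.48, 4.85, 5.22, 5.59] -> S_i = 4.11 + 0.37*i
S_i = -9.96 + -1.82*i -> [-9.96, -11.78, -13.6, -15.42, -17.24]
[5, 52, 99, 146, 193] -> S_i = 5 + 47*i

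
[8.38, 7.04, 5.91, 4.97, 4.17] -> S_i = 8.38*0.84^i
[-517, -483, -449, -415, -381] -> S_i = -517 + 34*i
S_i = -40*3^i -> [-40, -120, -360, -1080, -3240]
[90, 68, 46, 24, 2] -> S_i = 90 + -22*i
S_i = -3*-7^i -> [-3, 21, -147, 1029, -7203]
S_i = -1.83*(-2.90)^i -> [-1.83, 5.31, -15.39, 44.63, -129.43]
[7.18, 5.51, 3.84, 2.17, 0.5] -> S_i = 7.18 + -1.67*i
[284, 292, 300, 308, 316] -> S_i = 284 + 8*i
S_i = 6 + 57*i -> [6, 63, 120, 177, 234]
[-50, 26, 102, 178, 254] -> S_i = -50 + 76*i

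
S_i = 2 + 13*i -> [2, 15, 28, 41, 54]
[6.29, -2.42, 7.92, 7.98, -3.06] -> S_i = Random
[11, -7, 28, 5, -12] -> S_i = Random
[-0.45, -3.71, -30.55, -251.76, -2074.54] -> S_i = -0.45*8.24^i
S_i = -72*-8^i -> [-72, 576, -4608, 36864, -294912]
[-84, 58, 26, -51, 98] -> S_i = Random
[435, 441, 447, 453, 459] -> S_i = 435 + 6*i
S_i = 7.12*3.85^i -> [7.12, 27.41, 105.54, 406.31, 1564.31]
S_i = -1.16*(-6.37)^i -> [-1.16, 7.39, -47.07, 299.83, -1909.92]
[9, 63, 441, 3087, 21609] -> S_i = 9*7^i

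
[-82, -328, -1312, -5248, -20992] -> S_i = -82*4^i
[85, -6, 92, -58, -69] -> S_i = Random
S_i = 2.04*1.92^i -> [2.04, 3.92, 7.52, 14.44, 27.72]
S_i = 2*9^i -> [2, 18, 162, 1458, 13122]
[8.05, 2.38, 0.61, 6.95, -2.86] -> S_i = Random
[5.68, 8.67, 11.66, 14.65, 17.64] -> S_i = 5.68 + 2.99*i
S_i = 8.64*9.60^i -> [8.64, 82.94, 796.26, 7644.12, 73383.54]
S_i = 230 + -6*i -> [230, 224, 218, 212, 206]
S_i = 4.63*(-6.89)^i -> [4.63, -31.9, 219.8, -1514.39, 10434.17]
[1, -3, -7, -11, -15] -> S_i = 1 + -4*i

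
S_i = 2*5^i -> [2, 10, 50, 250, 1250]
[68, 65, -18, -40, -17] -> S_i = Random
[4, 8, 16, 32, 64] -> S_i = 4*2^i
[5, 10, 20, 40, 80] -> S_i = 5*2^i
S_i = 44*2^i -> [44, 88, 176, 352, 704]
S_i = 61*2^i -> [61, 122, 244, 488, 976]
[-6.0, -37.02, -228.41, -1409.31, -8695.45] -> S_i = -6.00*6.17^i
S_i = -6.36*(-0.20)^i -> [-6.36, 1.27, -0.25, 0.05, -0.01]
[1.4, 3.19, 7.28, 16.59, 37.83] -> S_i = 1.40*2.28^i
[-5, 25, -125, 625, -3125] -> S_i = -5*-5^i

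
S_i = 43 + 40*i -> [43, 83, 123, 163, 203]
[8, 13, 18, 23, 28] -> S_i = 8 + 5*i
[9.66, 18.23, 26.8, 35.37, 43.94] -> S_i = 9.66 + 8.57*i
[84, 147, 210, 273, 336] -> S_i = 84 + 63*i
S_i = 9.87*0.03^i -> [9.87, 0.3, 0.01, 0.0, 0.0]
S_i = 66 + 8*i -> [66, 74, 82, 90, 98]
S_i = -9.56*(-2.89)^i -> [-9.56, 27.63, -79.85, 230.76, -666.88]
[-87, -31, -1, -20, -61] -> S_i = Random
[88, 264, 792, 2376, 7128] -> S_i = 88*3^i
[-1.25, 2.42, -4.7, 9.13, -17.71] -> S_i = -1.25*(-1.94)^i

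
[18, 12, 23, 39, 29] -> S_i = Random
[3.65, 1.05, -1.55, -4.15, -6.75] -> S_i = 3.65 + -2.60*i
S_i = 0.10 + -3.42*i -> [0.1, -3.32, -6.74, -10.16, -13.58]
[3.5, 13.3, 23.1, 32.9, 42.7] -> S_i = 3.50 + 9.80*i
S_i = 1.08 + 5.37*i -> [1.08, 6.45, 11.82, 17.19, 22.56]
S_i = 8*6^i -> [8, 48, 288, 1728, 10368]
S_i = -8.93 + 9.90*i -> [-8.93, 0.97, 10.87, 20.77, 30.67]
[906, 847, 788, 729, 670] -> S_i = 906 + -59*i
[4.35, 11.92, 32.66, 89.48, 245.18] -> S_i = 4.35*2.74^i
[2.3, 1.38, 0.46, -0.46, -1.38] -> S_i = 2.30 + -0.92*i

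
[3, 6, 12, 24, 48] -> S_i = 3*2^i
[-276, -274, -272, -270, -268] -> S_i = -276 + 2*i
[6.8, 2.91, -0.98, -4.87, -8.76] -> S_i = 6.80 + -3.89*i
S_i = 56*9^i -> [56, 504, 4536, 40824, 367416]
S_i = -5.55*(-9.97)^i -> [-5.55, 55.33, -551.67, 5500.2, -54836.99]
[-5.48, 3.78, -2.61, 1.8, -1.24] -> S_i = -5.48*(-0.69)^i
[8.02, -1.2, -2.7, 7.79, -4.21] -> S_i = Random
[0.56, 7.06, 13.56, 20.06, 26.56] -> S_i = 0.56 + 6.50*i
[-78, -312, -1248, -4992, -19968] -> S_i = -78*4^i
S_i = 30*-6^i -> [30, -180, 1080, -6480, 38880]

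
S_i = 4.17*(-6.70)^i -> [4.17, -27.94, 187.19, -1254.18, 8403.02]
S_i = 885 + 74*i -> [885, 959, 1033, 1107, 1181]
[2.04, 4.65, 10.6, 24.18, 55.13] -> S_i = 2.04*2.28^i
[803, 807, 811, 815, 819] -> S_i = 803 + 4*i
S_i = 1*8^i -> [1, 8, 64, 512, 4096]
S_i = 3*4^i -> [3, 12, 48, 192, 768]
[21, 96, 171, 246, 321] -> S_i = 21 + 75*i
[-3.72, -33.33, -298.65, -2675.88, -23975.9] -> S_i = -3.72*8.96^i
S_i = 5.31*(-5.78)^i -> [5.31, -30.69, 177.4, -1025.36, 5926.6]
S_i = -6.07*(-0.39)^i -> [-6.07, 2.37, -0.92, 0.36, -0.14]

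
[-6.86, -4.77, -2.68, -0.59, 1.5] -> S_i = -6.86 + 2.09*i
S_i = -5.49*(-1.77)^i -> [-5.49, 9.72, -17.2, 30.44, -53.88]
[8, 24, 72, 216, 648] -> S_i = 8*3^i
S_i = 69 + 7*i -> [69, 76, 83, 90, 97]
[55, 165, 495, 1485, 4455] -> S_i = 55*3^i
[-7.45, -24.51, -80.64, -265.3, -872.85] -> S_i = -7.45*3.29^i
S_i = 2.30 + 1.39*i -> [2.3, 3.69, 5.08, 6.47, 7.86]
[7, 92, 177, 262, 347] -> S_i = 7 + 85*i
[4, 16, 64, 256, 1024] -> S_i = 4*4^i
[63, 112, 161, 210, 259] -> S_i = 63 + 49*i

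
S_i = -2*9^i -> [-2, -18, -162, -1458, -13122]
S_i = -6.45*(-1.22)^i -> [-6.45, 7.87, -9.6, 11.71, -14.29]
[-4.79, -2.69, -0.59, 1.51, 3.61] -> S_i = -4.79 + 2.10*i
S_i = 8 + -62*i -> [8, -54, -116, -178, -240]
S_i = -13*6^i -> [-13, -78, -468, -2808, -16848]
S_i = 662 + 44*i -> [662, 706, 750, 794, 838]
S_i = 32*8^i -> [32, 256, 2048, 16384, 131072]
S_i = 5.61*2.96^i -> [5.61, 16.61, 49.15, 145.49, 430.66]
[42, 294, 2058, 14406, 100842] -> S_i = 42*7^i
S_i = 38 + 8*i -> [38, 46, 54, 62, 70]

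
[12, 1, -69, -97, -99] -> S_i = Random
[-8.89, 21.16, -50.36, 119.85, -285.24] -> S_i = -8.89*(-2.38)^i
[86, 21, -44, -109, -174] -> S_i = 86 + -65*i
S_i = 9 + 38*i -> [9, 47, 85, 123, 161]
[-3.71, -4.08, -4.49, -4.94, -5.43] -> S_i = -3.71*1.10^i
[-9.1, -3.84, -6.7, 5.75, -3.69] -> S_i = Random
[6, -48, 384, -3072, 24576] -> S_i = 6*-8^i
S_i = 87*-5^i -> [87, -435, 2175, -10875, 54375]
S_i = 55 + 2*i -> [55, 57, 59, 61, 63]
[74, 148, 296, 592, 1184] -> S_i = 74*2^i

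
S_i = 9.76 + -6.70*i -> [9.76, 3.06, -3.64, -10.34, -17.04]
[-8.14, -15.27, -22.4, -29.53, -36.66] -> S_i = -8.14 + -7.13*i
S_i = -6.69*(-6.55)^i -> [-6.69, 43.82, -287.02, 1879.97, -12313.78]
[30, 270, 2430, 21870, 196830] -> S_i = 30*9^i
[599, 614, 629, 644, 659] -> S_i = 599 + 15*i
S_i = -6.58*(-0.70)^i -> [-6.58, 4.61, -3.22, 2.26, -1.58]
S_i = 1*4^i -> [1, 4, 16, 64, 256]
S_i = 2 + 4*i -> [2, 6, 10, 14, 18]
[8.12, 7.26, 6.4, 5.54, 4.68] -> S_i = 8.12 + -0.86*i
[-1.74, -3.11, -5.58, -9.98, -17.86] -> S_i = -1.74*1.79^i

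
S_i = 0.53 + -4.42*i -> [0.53, -3.89, -8.31, -12.73, -17.15]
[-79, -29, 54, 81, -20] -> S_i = Random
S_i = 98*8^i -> [98, 784, 6272, 50176, 401408]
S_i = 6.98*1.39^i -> [6.98, 9.7, 13.49, 18.75, 26.06]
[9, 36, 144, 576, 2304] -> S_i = 9*4^i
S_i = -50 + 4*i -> [-50, -46, -42, -38, -34]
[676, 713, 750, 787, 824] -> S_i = 676 + 37*i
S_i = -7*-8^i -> [-7, 56, -448, 3584, -28672]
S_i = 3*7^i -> [3, 21, 147, 1029, 7203]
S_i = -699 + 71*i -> [-699, -628, -557, -486, -415]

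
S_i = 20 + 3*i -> [20, 23, 26, 29, 32]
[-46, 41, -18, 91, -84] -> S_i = Random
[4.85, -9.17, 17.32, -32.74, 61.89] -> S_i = 4.85*(-1.89)^i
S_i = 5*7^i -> [5, 35, 245, 1715, 12005]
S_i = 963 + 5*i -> [963, 968, 973, 978, 983]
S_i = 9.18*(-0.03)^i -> [9.18, -0.28, 0.01, -0.0, 0.0]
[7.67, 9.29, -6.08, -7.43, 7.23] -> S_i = Random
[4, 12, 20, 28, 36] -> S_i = 4 + 8*i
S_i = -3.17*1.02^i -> [-3.17, -3.23, -3.3, -3.36, -3.43]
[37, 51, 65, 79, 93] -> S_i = 37 + 14*i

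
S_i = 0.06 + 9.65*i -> [0.06, 9.71, 19.36, 29.01, 38.66]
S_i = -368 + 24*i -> [-368, -344, -320, -296, -272]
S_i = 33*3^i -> [33, 99, 297, 891, 2673]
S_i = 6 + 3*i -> [6, 9, 12, 15, 18]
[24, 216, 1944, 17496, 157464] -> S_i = 24*9^i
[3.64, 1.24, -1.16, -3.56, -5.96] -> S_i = 3.64 + -2.40*i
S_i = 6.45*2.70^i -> [6.45, 17.42, 47.02, 126.96, 342.78]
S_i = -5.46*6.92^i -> [-5.46, -37.78, -261.46, -1809.3, -12520.37]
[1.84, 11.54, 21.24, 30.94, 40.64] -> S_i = 1.84 + 9.70*i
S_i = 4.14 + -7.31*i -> [4.14, -3.17, -10.48, -17.79, -25.1]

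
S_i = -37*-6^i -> [-37, 222, -1332, 7992, -47952]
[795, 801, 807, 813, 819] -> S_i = 795 + 6*i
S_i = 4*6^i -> [4, 24, 144, 864, 5184]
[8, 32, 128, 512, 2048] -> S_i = 8*4^i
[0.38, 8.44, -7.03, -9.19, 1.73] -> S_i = Random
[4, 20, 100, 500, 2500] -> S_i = 4*5^i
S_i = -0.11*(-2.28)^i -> [-0.11, 0.25, -0.57, 1.3, -2.97]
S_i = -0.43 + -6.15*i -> [-0.43, -6.58, -12.73, -18.88, -25.03]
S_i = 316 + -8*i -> [316, 308, 300, 292, 284]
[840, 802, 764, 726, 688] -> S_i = 840 + -38*i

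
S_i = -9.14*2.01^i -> [-9.14, -18.37, -36.93, -74.22, -149.19]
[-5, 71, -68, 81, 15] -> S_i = Random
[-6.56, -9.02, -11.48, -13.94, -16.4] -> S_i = -6.56 + -2.46*i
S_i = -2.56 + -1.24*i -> [-2.56, -3.8, -5.04, -6.28, -7.52]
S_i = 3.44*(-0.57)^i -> [3.44, -1.96, 1.12, -0.64, 0.36]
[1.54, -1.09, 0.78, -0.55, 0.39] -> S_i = 1.54*(-0.71)^i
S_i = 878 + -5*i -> [878, 873, 868, 863, 858]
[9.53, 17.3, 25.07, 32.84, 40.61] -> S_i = 9.53 + 7.77*i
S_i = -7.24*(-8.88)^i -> [-7.24, 64.29, -570.91, 5069.64, -45018.44]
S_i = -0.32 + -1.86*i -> [-0.32, -2.18, -4.04, -5.9, -7.76]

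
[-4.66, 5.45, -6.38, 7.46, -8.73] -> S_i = -4.66*(-1.17)^i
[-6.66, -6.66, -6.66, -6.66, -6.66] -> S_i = -6.66*1.00^i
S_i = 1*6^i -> [1, 6, 36, 216, 1296]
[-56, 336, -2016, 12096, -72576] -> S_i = -56*-6^i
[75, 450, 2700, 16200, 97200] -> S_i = 75*6^i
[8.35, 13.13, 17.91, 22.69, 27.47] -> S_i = 8.35 + 4.78*i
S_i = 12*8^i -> [12, 96, 768, 6144, 49152]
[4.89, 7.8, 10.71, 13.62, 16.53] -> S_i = 4.89 + 2.91*i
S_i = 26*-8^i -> [26, -208, 1664, -13312, 106496]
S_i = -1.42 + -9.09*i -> [-1.42, -10.51, -19.6, -28.69, -37.78]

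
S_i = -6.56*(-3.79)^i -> [-6.56, 24.86, -94.23, 357.13, -1353.51]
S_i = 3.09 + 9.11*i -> [3.09, 12.2, 21.31, 30.42, 39.53]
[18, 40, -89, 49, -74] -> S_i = Random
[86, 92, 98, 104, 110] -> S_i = 86 + 6*i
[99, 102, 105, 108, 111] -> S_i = 99 + 3*i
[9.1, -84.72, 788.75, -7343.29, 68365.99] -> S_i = 9.10*(-9.31)^i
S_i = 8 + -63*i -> [8, -55, -118, -181, -244]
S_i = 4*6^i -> [4, 24, 144, 864, 5184]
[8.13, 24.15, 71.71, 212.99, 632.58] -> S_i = 8.13*2.97^i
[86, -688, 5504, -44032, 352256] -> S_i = 86*-8^i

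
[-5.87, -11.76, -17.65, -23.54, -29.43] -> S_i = -5.87 + -5.89*i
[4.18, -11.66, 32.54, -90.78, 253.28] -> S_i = 4.18*(-2.79)^i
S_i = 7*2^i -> [7, 14, 28, 56, 112]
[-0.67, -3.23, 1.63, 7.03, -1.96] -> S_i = Random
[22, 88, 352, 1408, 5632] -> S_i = 22*4^i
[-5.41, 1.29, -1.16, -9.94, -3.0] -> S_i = Random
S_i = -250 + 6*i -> [-250, -244, -238, -232, -226]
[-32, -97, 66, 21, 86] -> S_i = Random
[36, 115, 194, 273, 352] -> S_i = 36 + 79*i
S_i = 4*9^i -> [4, 36, 324, 2916, 26244]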